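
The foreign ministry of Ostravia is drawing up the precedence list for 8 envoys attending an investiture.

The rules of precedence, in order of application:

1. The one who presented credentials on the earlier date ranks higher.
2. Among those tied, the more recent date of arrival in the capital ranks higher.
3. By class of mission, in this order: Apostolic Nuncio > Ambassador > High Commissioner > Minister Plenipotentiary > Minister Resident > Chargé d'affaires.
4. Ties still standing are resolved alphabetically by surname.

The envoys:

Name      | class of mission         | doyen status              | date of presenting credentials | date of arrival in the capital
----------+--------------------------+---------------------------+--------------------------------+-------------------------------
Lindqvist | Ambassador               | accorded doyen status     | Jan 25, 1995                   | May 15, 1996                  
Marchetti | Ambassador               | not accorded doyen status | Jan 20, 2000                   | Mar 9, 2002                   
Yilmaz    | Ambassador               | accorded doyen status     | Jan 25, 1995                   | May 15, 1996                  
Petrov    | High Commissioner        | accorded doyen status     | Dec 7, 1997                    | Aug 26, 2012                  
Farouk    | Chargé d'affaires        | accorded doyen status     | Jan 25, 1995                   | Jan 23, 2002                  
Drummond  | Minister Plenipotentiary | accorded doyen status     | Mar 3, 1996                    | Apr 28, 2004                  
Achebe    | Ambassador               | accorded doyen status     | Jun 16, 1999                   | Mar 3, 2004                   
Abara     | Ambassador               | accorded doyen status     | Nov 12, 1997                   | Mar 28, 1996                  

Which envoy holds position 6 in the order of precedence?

By date of presenting credentials (earlier first): Farouk, Lindqvist and Yilmaz (each Jan 25, 1995); then Drummond (Mar 3, 1996); then Abara (Nov 12, 1997); then Petrov (Dec 7, 1997); then Achebe (Jun 16, 1999); then Marchetti (Jan 20, 2000).
Among Farouk, Lindqvist and Yilmaz, by date of arrival in the capital (later first): Farouk (Jan 23, 2002) before Lindqvist and Yilmaz (May 15, 1996).
Lindqvist and Yilmaz are each Ambassador, so the next rule applies.
Among Lindqvist and Yilmaz, alphabetically by surname: Lindqvist before Yilmaz.
Order: Farouk, Lindqvist, Yilmaz, Drummond, Abara, Petrov, Achebe, Marchetti.

Petrov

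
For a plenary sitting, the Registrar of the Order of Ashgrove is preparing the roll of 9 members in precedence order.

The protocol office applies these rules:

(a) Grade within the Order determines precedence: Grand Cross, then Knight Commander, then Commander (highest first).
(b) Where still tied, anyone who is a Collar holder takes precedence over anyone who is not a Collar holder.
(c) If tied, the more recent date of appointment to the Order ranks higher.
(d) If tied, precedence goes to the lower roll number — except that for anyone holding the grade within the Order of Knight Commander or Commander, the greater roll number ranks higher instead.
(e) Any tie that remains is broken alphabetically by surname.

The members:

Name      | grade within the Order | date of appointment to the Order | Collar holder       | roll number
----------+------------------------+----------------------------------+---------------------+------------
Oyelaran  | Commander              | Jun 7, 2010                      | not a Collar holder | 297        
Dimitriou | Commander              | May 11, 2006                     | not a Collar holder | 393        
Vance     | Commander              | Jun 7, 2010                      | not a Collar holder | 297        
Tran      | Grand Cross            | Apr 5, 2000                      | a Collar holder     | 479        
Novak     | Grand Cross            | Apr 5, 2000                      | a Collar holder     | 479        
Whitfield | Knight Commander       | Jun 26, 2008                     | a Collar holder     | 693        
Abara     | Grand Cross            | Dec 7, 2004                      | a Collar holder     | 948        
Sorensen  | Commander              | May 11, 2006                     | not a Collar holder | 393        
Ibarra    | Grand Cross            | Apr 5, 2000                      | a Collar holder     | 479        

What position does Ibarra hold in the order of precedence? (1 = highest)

2

By grade within the Order: Abara, Ibarra, Novak and Tran (Grand Cross); then Whitfield (Knight Commander); then Oyelaran, Vance, Dimitriou and Sorensen (Commander).
Abara, Ibarra, Novak and Tran are each a Collar holder, so the next rule applies.
Among Abara, Ibarra, Novak and Tran, by date of appointment to the Order (later first): Abara (Dec 7, 2004) before Ibarra, Novak and Tran (Apr 5, 2000).
Ibarra, Novak and Tran all have roll number 479, so the next rule applies.
Among Ibarra, Novak and Tran, alphabetically by surname: Ibarra before Novak before Tran.
Oyelaran, Vance, Dimitriou and Sorensen are each not a Collar holder, so the next rule applies.
Among Oyelaran, Vance, Dimitriou and Sorensen, by date of appointment to the Order (later first): Oyelaran and Vance (Jun 7, 2010) before Dimitriou and Sorensen (May 11, 2006).
Oyelaran and Vance both have roll number 297, so the next rule applies.
Among Oyelaran and Vance, alphabetically by surname: Oyelaran before Vance.
Dimitriou and Sorensen both have roll number 393, so the next rule applies.
Among Dimitriou and Sorensen, alphabetically by surname: Dimitriou before Sorensen.
Order: Abara, Ibarra, Novak, Tran, Whitfield, Oyelaran, Vance, Dimitriou, Sorensen. So position 2.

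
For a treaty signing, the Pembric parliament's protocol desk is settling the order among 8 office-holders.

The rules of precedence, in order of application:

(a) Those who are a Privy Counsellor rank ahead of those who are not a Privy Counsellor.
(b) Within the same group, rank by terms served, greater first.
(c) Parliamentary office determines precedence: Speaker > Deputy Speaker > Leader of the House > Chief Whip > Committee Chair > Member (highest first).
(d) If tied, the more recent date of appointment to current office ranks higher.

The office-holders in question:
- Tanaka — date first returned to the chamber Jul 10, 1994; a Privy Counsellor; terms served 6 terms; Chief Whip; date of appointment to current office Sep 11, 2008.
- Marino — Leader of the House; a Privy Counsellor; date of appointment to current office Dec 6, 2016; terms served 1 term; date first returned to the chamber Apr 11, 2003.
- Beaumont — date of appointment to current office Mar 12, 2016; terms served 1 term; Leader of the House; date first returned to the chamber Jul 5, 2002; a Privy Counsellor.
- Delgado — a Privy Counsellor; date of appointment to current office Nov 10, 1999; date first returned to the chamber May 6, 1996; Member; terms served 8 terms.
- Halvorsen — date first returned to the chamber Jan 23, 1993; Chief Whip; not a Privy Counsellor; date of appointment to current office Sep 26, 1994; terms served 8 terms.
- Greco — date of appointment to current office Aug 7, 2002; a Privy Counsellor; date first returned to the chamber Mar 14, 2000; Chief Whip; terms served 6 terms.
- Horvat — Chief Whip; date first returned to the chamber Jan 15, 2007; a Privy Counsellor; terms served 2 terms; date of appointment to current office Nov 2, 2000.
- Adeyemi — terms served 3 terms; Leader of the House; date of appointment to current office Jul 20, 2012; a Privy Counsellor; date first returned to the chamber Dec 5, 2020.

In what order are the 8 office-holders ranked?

By the first rule: Delgado, Tanaka, Greco, Adeyemi, Horvat, Marino and Beaumont (each a Privy Counsellor); then Halvorsen (not a Privy Counsellor).
Among Delgado, Tanaka, Greco, Adeyemi, Horvat, Marino and Beaumont, by terms served (higher first): Delgado (8 terms) before Tanaka and Greco (6 terms) before Adeyemi (3 terms) before Horvat (2 terms) before Marino and Beaumont (1 term).
Tanaka and Greco are each Chief Whip, so the next rule applies.
Among Tanaka and Greco, by date of appointment to current office (later first): Tanaka (Sep 11, 2008) before Greco (Aug 7, 2002).
Marino and Beaumont are each Leader of the House, so the next rule applies.
Among Marino and Beaumont, by date of appointment to current office (later first): Marino (Dec 6, 2016) before Beaumont (Mar 12, 2016).
Full order: Delgado, Tanaka, Greco, Adeyemi, Horvat, Marino, Beaumont, Halvorsen.

Delgado, Tanaka, Greco, Adeyemi, Horvat, Marino, Beaumont, Halvorsen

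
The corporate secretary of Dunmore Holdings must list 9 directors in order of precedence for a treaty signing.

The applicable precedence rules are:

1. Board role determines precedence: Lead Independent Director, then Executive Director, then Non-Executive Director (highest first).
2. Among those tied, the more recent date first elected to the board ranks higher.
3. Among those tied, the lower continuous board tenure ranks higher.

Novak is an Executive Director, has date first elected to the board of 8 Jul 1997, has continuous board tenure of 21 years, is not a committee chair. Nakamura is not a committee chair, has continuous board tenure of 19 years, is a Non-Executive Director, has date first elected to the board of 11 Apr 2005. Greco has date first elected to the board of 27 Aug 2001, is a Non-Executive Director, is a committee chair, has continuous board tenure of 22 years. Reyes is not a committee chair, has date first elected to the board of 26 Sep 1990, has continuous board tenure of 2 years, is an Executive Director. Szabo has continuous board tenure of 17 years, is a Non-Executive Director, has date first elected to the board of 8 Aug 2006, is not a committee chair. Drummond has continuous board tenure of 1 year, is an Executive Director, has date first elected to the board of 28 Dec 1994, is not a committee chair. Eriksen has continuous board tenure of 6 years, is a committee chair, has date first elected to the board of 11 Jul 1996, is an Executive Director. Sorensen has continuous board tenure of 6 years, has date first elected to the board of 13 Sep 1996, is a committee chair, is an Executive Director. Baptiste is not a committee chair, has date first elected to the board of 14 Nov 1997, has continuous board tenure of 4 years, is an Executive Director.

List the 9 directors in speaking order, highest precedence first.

By board role: Baptiste, Novak, Sorensen, Eriksen, Drummond and Reyes (Executive Director); then Szabo, Nakamura and Greco (Non-Executive Director).
Among Baptiste, Novak, Sorensen, Eriksen, Drummond and Reyes, by date first elected to the board (later first): Baptiste (14 Nov 1997) before Novak (8 Jul 1997) before Sorensen (13 Sep 1996) before Eriksen (11 Jul 1996) before Drummond (28 Dec 1994) before Reyes (26 Sep 1990).
Among Szabo, Nakamura and Greco, by date first elected to the board (later first): Szabo (8 Aug 2006) before Nakamura (11 Apr 2005) before Greco (27 Aug 2001).
Full order: Baptiste, Novak, Sorensen, Eriksen, Drummond, Reyes, Szabo, Nakamura, Greco.

Baptiste, Novak, Sorensen, Eriksen, Drummond, Reyes, Szabo, Nakamura, Greco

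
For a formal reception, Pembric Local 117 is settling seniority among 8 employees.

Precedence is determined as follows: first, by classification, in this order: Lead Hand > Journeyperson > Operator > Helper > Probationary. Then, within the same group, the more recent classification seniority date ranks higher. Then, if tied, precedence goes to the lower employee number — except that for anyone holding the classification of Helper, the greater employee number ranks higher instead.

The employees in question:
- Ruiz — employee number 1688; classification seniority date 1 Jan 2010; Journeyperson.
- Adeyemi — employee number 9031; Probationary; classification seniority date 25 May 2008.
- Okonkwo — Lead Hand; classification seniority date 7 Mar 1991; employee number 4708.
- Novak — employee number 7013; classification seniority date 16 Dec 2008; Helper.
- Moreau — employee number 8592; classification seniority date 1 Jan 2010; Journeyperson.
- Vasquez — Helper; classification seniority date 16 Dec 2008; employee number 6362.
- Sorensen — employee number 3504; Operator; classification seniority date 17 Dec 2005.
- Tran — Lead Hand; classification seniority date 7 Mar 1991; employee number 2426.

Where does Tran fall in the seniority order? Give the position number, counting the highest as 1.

By classification: Tran and Okonkwo (Lead Hand); then Ruiz and Moreau (Journeyperson); then Sorensen (Operator); then Novak and Vasquez (Helper); then Adeyemi (Probationary).
Tran and Okonkwo both have classification seniority date 7 Mar 1991, so the next rule applies.
Among Tran and Okonkwo, by employee number (lower first): Tran (2426) before Okonkwo (4708).
Ruiz and Moreau both have classification seniority date 1 Jan 2010, so the next rule applies.
Among Ruiz and Moreau, by employee number (lower first): Ruiz (1688) before Moreau (8592).
Novak and Vasquez both have classification seniority date 16 Dec 2008, so the next rule applies.
Among Novak and Vasquez, by employee number (higher first) (reversed rule for this group): Novak (7013) before Vasquez (6362).
Order: Tran, Okonkwo, Ruiz, Moreau, Sorensen, Novak, Vasquez, Adeyemi. So position 1.

1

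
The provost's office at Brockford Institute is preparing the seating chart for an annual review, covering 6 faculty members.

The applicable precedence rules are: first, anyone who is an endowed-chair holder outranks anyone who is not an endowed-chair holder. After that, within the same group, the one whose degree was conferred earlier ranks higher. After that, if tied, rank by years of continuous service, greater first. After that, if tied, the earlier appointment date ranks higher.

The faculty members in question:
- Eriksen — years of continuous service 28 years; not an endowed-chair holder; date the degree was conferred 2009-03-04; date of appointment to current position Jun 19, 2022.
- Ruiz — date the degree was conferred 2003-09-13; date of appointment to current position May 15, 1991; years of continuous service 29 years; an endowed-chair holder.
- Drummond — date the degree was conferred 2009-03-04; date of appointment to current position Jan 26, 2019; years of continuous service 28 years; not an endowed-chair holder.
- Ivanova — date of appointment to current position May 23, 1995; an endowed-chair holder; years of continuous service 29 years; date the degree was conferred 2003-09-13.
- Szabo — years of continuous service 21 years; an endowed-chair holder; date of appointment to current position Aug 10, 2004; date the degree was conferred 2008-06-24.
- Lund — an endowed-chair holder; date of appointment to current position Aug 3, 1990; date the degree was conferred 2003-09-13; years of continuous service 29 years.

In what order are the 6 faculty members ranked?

Lund, Ruiz, Ivanova, Szabo, Drummond, Eriksen

By the first rule: Lund, Ruiz, Ivanova and Szabo (each an endowed-chair holder); then Drummond and Eriksen (both not an endowed-chair holder).
Among Lund, Ruiz, Ivanova and Szabo, by date the degree was conferred (earlier first): Lund, Ruiz and Ivanova (2003-09-13) before Szabo (2008-06-24).
Lund, Ruiz and Ivanova all have years of continuous service 29 years, so the next rule applies.
Among Lund, Ruiz and Ivanova, by date of appointment to current position (earlier first): Lund (Aug 3, 1990) before Ruiz (May 15, 1991) before Ivanova (May 23, 1995).
Drummond and Eriksen both have date the degree was conferred 2009-03-04, so the next rule applies.
Drummond and Eriksen both have years of continuous service 28 years, so the next rule applies.
Among Drummond and Eriksen, by date of appointment to current position (earlier first): Drummond (Jan 26, 2019) before Eriksen (Jun 19, 2022).
Full order: Lund, Ruiz, Ivanova, Szabo, Drummond, Eriksen.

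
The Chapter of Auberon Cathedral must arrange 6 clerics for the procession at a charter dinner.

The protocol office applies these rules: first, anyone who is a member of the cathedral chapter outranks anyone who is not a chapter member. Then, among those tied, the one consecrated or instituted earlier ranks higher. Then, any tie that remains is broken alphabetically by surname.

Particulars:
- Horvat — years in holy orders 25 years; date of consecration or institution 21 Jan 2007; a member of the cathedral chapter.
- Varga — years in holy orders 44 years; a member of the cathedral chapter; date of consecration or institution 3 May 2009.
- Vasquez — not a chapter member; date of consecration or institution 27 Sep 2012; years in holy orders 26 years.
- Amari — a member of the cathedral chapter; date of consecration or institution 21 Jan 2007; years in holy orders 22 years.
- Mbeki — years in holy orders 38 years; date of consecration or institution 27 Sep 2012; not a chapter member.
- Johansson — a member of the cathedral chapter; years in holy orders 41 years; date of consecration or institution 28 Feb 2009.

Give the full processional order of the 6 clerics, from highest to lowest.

Amari, Horvat, Johansson, Varga, Mbeki, Vasquez

By the first rule: Amari, Horvat, Johansson and Varga (each a member of the cathedral chapter); then Mbeki and Vasquez (both not a chapter member).
Among Amari, Horvat, Johansson and Varga, by date of consecration or institution (earlier first): Amari and Horvat (21 Jan 2007) before Johansson (28 Feb 2009) before Varga (3 May 2009).
Among Amari and Horvat, alphabetically by surname: Amari before Horvat.
Mbeki and Vasquez both have date of consecration or institution 27 Sep 2012, so the next rule applies.
Among Mbeki and Vasquez, alphabetically by surname: Mbeki before Vasquez.
Full order: Amari, Horvat, Johansson, Varga, Mbeki, Vasquez.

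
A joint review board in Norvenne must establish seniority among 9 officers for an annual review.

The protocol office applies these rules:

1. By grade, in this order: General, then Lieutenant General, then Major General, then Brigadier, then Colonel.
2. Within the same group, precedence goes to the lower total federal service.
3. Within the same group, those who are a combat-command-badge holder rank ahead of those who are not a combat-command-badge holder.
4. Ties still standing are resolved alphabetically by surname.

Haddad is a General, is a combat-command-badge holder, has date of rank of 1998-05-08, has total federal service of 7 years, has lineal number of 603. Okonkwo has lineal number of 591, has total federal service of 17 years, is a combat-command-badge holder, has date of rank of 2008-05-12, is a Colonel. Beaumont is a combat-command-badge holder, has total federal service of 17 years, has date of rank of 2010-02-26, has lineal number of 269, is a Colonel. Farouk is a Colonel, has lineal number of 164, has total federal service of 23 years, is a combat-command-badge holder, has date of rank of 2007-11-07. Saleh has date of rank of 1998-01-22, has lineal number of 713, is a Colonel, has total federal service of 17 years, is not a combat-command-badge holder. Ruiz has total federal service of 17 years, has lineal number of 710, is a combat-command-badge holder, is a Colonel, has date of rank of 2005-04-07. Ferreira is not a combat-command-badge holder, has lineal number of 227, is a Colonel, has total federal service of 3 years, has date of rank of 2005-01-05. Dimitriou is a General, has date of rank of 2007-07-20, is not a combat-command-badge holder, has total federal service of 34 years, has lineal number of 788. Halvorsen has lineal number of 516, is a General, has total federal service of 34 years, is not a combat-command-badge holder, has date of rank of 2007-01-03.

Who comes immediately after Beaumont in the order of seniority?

Okonkwo

By grade: Haddad, Dimitriou and Halvorsen (General); then Ferreira, Beaumont, Okonkwo, Ruiz, Saleh and Farouk (Colonel).
Among Haddad, Dimitriou and Halvorsen, by total federal service (lower first): Haddad (7 years) before Dimitriou and Halvorsen (34 years).
Dimitriou and Halvorsen are each not a combat-command-badge holder, so the next rule applies.
Among Dimitriou and Halvorsen, alphabetically by surname: Dimitriou before Halvorsen.
Among Ferreira, Beaumont, Okonkwo, Ruiz, Saleh and Farouk, by total federal service (lower first): Ferreira (3 years) before Beaumont, Okonkwo, Ruiz and Saleh (17 years) before Farouk (23 years).
Among Beaumont, Okonkwo, Ruiz and Saleh, a combat-command-badge holder before not a combat-command-badge holder: Beaumont, Okonkwo and Ruiz (a combat-command-badge holder) before Saleh (not a combat-command-badge holder).
Among Beaumont, Okonkwo and Ruiz, alphabetically by surname: Beaumont before Okonkwo before Ruiz.
Order: Haddad, Dimitriou, Halvorsen, Ferreira, Beaumont, Okonkwo, Ruiz, Saleh, Farouk.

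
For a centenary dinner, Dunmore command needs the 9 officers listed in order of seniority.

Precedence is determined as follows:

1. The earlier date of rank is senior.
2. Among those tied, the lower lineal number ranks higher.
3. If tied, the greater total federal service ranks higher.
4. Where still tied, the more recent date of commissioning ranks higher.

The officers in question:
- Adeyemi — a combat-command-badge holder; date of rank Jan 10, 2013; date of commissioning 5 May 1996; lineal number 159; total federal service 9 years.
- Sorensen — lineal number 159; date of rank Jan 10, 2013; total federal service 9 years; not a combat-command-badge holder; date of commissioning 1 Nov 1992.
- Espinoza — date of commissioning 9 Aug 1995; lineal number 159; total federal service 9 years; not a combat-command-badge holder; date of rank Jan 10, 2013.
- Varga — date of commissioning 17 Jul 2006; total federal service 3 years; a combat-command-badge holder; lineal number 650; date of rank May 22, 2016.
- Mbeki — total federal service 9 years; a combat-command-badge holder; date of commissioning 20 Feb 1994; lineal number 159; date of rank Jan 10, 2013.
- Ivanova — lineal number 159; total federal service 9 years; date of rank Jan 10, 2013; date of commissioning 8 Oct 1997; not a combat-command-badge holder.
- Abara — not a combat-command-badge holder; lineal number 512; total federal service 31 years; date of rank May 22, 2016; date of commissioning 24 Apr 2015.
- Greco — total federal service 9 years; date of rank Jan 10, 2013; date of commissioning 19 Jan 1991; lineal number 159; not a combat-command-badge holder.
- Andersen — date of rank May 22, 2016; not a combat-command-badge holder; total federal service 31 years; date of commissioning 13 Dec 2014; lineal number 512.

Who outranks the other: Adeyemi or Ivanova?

Ivanova

By date of rank (earlier first): Ivanova, Adeyemi, Espinoza, Mbeki, Sorensen and Greco (each Jan 10, 2013); then Abara, Andersen and Varga (each May 22, 2016).
Ivanova, Adeyemi, Espinoza, Mbeki, Sorensen and Greco all have lineal number 159, so the next rule applies.
Ivanova, Adeyemi, Espinoza, Mbeki, Sorensen and Greco all have total federal service 9 years, so the next rule applies.
Among Ivanova, Adeyemi, Espinoza, Mbeki, Sorensen and Greco, by date of commissioning (later first): Ivanova (8 Oct 1997) before Adeyemi (5 May 1996) before Espinoza (9 Aug 1995) before Mbeki (20 Feb 1994) before Sorensen (1 Nov 1992) before Greco (19 Jan 1991).
Among Abara, Andersen and Varga, by lineal number (lower first): Abara and Andersen (512) before Varga (650).
Abara and Andersen both have total federal service 31 years, so the next rule applies.
Among Abara and Andersen, by date of commissioning (later first): Abara (24 Apr 2015) before Andersen (13 Dec 2014).
So Ivanova takes precedence.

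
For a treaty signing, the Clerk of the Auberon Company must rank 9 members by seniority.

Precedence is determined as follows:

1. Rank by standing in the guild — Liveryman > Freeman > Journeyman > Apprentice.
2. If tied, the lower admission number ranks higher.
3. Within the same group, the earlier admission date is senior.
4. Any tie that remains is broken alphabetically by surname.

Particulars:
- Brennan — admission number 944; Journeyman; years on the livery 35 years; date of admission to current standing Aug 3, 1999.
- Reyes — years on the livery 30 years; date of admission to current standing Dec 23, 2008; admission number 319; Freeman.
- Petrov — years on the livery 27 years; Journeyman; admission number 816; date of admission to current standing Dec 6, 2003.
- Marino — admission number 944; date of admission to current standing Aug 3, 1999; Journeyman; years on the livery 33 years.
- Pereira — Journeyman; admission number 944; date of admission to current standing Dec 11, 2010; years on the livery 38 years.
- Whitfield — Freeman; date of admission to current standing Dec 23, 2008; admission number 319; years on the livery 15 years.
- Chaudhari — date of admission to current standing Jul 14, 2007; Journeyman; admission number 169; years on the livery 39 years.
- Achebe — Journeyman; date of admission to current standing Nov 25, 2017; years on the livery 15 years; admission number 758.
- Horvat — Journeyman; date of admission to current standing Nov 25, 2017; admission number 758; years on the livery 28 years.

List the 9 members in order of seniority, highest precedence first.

Reyes, Whitfield, Chaudhari, Achebe, Horvat, Petrov, Brennan, Marino, Pereira

By standing in the guild: Reyes and Whitfield (Freeman); then Chaudhari, Achebe, Horvat, Petrov, Brennan, Marino and Pereira (Journeyman).
Reyes and Whitfield both have admission number 319, so the next rule applies.
Reyes and Whitfield both have date of admission to current standing Dec 23, 2008, so the next rule applies.
Among Reyes and Whitfield, alphabetically by surname: Reyes before Whitfield.
Among Chaudhari, Achebe, Horvat, Petrov, Brennan, Marino and Pereira, by admission number (lower first): Chaudhari (169) before Achebe and Horvat (758) before Petrov (816) before Brennan, Marino and Pereira (944).
Achebe and Horvat both have date of admission to current standing Nov 25, 2017, so the next rule applies.
Among Achebe and Horvat, alphabetically by surname: Achebe before Horvat.
Among Brennan, Marino and Pereira, by date of admission to current standing (earlier first): Brennan and Marino (Aug 3, 1999) before Pereira (Dec 11, 2010).
Among Brennan and Marino, alphabetically by surname: Brennan before Marino.
Full order: Reyes, Whitfield, Chaudhari, Achebe, Horvat, Petrov, Brennan, Marino, Pereira.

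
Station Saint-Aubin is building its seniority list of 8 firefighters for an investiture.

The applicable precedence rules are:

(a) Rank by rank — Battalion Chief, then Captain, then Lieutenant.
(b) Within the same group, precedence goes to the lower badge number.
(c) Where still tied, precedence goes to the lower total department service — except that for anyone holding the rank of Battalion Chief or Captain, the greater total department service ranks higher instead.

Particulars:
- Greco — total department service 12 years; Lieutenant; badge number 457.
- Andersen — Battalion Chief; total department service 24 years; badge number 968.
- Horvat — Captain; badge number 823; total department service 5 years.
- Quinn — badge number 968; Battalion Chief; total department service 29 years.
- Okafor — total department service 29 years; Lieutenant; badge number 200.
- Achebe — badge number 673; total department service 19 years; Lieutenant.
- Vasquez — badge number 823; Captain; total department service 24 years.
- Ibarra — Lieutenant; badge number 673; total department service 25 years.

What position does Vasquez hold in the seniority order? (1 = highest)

By rank: Quinn and Andersen (Battalion Chief); then Vasquez and Horvat (Captain); then Okafor, Greco, Achebe and Ibarra (Lieutenant).
Quinn and Andersen both have badge number 968, so the next rule applies.
Among Quinn and Andersen, by total department service (higher first) (reversed rule for this group): Quinn (29 years) before Andersen (24 years).
Vasquez and Horvat both have badge number 823, so the next rule applies.
Among Vasquez and Horvat, by total department service (higher first) (reversed rule for this group): Vasquez (24 years) before Horvat (5 years).
Among Okafor, Greco, Achebe and Ibarra, by badge number (lower first): Okafor (200) before Greco (457) before Achebe and Ibarra (673).
Among Achebe and Ibarra, by total department service (lower first): Achebe (19 years) before Ibarra (25 years).
Order: Quinn, Andersen, Vasquez, Horvat, Okafor, Greco, Achebe, Ibarra. So position 3.

3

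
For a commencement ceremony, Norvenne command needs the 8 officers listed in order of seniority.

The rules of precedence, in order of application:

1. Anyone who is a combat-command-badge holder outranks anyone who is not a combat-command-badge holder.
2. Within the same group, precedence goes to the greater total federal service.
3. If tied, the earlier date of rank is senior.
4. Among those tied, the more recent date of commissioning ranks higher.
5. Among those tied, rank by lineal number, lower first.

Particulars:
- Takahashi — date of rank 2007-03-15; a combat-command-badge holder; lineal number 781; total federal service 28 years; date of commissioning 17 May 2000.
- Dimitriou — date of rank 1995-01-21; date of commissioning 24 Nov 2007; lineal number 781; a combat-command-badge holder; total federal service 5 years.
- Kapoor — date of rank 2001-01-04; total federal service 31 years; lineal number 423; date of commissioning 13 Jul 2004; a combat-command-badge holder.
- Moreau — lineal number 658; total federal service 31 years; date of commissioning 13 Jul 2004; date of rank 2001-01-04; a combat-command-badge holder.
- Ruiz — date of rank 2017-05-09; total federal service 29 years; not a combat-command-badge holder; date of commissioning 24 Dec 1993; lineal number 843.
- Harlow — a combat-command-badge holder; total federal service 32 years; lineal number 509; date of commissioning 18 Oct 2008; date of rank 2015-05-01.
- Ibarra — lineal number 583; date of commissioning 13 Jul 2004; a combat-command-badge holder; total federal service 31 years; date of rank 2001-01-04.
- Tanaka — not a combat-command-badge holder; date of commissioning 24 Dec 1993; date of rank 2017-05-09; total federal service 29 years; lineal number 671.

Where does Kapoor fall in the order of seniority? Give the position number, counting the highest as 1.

2

By the first rule: Harlow, Kapoor, Ibarra, Moreau, Takahashi and Dimitriou (each a combat-command-badge holder); then Tanaka and Ruiz (both not a combat-command-badge holder).
Among Harlow, Kapoor, Ibarra, Moreau, Takahashi and Dimitriou, by total federal service (higher first): Harlow (32 years) before Kapoor, Ibarra and Moreau (31 years) before Takahashi (28 years) before Dimitriou (5 years).
Kapoor, Ibarra and Moreau all have date of rank 2001-01-04, so the next rule applies.
Kapoor, Ibarra and Moreau all have date of commissioning 13 Jul 2004, so the next rule applies.
Among Kapoor, Ibarra and Moreau, by lineal number (lower first): Kapoor (423) before Ibarra (583) before Moreau (658).
Tanaka and Ruiz both have total federal service 29 years, so the next rule applies.
Tanaka and Ruiz both have date of rank 2017-05-09, so the next rule applies.
Tanaka and Ruiz both have date of commissioning 24 Dec 1993, so the next rule applies.
Among Tanaka and Ruiz, by lineal number (lower first): Tanaka (671) before Ruiz (843).
Order: Harlow, Kapoor, Ibarra, Moreau, Takahashi, Dimitriou, Tanaka, Ruiz. So position 2.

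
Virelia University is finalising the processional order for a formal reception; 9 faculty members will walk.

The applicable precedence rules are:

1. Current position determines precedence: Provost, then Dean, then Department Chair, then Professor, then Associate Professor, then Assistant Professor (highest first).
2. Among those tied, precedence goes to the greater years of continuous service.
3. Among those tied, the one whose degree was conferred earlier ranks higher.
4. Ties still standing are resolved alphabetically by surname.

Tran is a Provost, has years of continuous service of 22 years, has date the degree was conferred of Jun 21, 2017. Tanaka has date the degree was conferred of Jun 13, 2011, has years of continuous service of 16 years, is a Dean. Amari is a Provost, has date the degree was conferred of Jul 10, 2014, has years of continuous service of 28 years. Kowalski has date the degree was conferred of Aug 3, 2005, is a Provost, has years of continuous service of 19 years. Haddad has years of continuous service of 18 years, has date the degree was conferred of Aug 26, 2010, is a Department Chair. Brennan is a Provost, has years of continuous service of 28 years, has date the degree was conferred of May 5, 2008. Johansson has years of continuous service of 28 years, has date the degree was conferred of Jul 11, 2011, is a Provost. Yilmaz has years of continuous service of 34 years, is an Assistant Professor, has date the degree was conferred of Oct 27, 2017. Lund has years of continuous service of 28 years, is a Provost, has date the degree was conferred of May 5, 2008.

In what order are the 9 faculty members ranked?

By current position: Brennan, Lund, Johansson, Amari, Tran and Kowalski (Provost); then Tanaka (Dean); then Haddad (Department Chair); then Yilmaz (Assistant Professor).
Among Brennan, Lund, Johansson, Amari, Tran and Kowalski, by years of continuous service (higher first): Brennan, Lund, Johansson and Amari (28 years) before Tran (22 years) before Kowalski (19 years).
Among Brennan, Lund, Johansson and Amari, by date the degree was conferred (earlier first): Brennan and Lund (May 5, 2008) before Johansson (Jul 11, 2011) before Amari (Jul 10, 2014).
Among Brennan and Lund, alphabetically by surname: Brennan before Lund.
Full order: Brennan, Lund, Johansson, Amari, Tran, Kowalski, Tanaka, Haddad, Yilmaz.

Brennan, Lund, Johansson, Amari, Tran, Kowalski, Tanaka, Haddad, Yilmaz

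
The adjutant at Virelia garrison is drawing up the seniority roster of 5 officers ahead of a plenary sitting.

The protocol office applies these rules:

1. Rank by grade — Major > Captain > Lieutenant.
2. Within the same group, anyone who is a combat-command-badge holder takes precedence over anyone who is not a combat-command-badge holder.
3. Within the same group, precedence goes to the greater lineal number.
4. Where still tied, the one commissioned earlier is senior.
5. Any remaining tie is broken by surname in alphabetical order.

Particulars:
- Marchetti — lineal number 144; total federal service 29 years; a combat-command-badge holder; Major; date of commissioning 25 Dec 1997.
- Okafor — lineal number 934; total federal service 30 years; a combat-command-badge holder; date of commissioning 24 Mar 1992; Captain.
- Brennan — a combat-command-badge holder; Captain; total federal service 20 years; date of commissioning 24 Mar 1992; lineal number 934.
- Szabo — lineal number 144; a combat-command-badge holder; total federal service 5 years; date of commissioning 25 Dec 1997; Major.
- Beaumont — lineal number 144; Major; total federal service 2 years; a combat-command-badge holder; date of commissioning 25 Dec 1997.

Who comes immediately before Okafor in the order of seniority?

Brennan

By grade: Beaumont, Marchetti and Szabo (Major); then Brennan and Okafor (Captain).
Beaumont, Marchetti and Szabo are each a combat-command-badge holder, so the next rule applies.
Beaumont, Marchetti and Szabo all have lineal number 144, so the next rule applies.
Beaumont, Marchetti and Szabo all have date of commissioning 25 Dec 1997, so the next rule applies.
Among Beaumont, Marchetti and Szabo, alphabetically by surname: Beaumont before Marchetti before Szabo.
Brennan and Okafor are each a combat-command-badge holder, so the next rule applies.
Brennan and Okafor both have lineal number 934, so the next rule applies.
Brennan and Okafor both have date of commissioning 24 Mar 1992, so the next rule applies.
Among Brennan and Okafor, alphabetically by surname: Brennan before Okafor.
Order: Beaumont, Marchetti, Szabo, Brennan, Okafor.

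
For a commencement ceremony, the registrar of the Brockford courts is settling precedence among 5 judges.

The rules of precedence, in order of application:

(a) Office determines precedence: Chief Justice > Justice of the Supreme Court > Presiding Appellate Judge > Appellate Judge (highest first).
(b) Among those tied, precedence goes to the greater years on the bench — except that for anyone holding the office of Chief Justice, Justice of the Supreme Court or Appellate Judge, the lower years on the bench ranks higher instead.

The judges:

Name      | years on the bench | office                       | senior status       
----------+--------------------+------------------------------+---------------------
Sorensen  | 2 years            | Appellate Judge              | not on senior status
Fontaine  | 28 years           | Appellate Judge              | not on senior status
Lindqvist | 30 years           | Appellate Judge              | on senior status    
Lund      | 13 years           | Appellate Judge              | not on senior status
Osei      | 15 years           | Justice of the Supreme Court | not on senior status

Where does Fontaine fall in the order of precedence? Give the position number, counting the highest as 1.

4

By office: Osei (Justice of the Supreme Court); then Sorensen, Lund, Fontaine and Lindqvist (Appellate Judge).
Among Sorensen, Lund, Fontaine and Lindqvist, by years on the bench (lower first) (reversed rule for this group): Sorensen (2 years) before Lund (13 years) before Fontaine (28 years) before Lindqvist (30 years).
Order: Osei, Sorensen, Lund, Fontaine, Lindqvist. So position 4.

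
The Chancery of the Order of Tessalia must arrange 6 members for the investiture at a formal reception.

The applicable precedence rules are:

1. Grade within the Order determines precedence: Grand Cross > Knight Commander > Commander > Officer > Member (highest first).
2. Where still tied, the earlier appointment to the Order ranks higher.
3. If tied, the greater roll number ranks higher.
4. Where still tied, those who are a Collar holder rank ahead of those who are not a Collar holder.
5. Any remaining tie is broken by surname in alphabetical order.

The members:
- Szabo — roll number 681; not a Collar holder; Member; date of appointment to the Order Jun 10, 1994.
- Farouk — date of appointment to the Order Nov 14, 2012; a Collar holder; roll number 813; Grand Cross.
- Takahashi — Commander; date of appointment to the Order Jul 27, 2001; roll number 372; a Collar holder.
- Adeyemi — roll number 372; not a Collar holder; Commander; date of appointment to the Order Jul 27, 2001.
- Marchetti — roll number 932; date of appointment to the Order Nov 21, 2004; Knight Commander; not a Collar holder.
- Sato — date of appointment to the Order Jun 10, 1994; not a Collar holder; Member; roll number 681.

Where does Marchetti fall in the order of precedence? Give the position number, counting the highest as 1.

By grade within the Order: Farouk (Grand Cross); then Marchetti (Knight Commander); then Takahashi and Adeyemi (Commander); then Sato and Szabo (Member).
Takahashi and Adeyemi both have date of appointment to the Order Jul 27, 2001, so the next rule applies.
Takahashi and Adeyemi both have roll number 372, so the next rule applies.
Among Takahashi and Adeyemi, a Collar holder before not a Collar holder: Takahashi (a Collar holder) before Adeyemi (not a Collar holder).
Sato and Szabo both have date of appointment to the Order Jun 10, 1994, so the next rule applies.
Sato and Szabo both have roll number 681, so the next rule applies.
Sato and Szabo are each not a Collar holder, so the next rule applies.
Among Sato and Szabo, alphabetically by surname: Sato before Szabo.
Order: Farouk, Marchetti, Takahashi, Adeyemi, Sato, Szabo. So position 2.

2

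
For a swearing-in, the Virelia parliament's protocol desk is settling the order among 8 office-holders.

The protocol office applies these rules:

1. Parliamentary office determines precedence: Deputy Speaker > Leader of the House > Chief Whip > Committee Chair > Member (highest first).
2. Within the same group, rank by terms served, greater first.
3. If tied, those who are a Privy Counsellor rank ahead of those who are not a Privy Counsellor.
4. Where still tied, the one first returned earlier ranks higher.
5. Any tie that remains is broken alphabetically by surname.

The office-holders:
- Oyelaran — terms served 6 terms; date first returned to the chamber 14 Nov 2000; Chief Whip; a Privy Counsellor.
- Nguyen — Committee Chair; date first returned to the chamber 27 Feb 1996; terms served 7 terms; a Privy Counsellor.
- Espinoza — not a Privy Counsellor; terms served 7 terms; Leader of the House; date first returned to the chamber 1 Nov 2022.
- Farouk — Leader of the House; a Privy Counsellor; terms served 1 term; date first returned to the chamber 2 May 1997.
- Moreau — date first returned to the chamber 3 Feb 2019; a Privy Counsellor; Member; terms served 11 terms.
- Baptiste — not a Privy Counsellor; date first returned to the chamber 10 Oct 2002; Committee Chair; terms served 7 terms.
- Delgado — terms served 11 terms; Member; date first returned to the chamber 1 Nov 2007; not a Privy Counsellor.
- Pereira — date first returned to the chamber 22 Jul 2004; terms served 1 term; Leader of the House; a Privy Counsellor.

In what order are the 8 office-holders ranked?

Espinoza, Farouk, Pereira, Oyelaran, Nguyen, Baptiste, Moreau, Delgado

By parliamentary office: Espinoza, Farouk and Pereira (Leader of the House); then Oyelaran (Chief Whip); then Nguyen and Baptiste (Committee Chair); then Moreau and Delgado (Member).
Among Espinoza, Farouk and Pereira, by terms served (higher first): Espinoza (7 terms) before Farouk and Pereira (1 term).
Farouk and Pereira are each a Privy Counsellor, so the next rule applies.
Among Farouk and Pereira, by date first returned to the chamber (earlier first): Farouk (2 May 1997) before Pereira (22 Jul 2004).
Nguyen and Baptiste both have terms served 7 terms, so the next rule applies.
Among Nguyen and Baptiste, a Privy Counsellor before not a Privy Counsellor: Nguyen (a Privy Counsellor) before Baptiste (not a Privy Counsellor).
Moreau and Delgado both have terms served 11 terms, so the next rule applies.
Among Moreau and Delgado, a Privy Counsellor before not a Privy Counsellor: Moreau (a Privy Counsellor) before Delgado (not a Privy Counsellor).
Full order: Espinoza, Farouk, Pereira, Oyelaran, Nguyen, Baptiste, Moreau, Delgado.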